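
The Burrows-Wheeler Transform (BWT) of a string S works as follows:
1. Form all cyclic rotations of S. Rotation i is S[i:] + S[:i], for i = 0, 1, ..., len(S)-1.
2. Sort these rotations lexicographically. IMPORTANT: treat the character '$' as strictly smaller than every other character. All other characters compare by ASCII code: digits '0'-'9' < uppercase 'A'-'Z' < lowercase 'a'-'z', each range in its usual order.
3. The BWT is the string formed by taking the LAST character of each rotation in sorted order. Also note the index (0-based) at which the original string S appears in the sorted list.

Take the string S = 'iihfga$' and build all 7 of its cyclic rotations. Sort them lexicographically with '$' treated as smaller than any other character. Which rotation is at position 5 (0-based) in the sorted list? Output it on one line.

All 7 rotations (rotation i = S[i:]+S[:i]):
  rot[0] = iihfga$
  rot[1] = ihfga$i
  rot[2] = hfga$ii
  rot[3] = fga$iih
  rot[4] = ga$iihf
  rot[5] = a$iihfg
  rot[6] = $iihfga
Sorted (with $ < everything):
  sorted[0] = $iihfga
  sorted[1] = a$iihfg
  sorted[2] = fga$iih
  sorted[3] = ga$iihf
  sorted[4] = hfga$ii
  sorted[5] = ihfga$i
  sorted[6] = iihfga$
sorted[5] = ihfga$i

Answer: ihfga$i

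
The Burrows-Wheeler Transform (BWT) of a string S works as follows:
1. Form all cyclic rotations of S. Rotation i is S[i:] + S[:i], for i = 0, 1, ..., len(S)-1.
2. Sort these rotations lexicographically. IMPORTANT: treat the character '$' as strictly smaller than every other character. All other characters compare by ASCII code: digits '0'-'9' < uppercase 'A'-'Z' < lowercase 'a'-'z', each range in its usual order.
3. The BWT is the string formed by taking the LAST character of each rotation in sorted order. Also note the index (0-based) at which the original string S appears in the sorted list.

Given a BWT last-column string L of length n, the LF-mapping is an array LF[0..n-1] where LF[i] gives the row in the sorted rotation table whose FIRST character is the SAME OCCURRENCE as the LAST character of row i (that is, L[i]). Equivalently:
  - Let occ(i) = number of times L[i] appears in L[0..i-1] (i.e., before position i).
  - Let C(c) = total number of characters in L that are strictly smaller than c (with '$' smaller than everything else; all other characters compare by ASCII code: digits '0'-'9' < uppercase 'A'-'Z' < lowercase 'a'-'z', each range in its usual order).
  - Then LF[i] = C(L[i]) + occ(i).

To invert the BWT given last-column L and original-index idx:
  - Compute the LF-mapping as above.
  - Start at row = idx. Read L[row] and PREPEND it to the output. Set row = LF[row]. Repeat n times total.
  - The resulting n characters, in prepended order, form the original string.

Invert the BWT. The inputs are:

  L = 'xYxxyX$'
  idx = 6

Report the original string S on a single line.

Answer: yxYXxx$

Derivation:
LF mapping: 3 2 4 5 6 1 0
Walk LF starting at row 6, prepending L[row]:
  step 1: row=6, L[6]='$', prepend. Next row=LF[6]=0
  step 2: row=0, L[0]='x', prepend. Next row=LF[0]=3
  step 3: row=3, L[3]='x', prepend. Next row=LF[3]=5
  step 4: row=5, L[5]='X', prepend. Next row=LF[5]=1
  step 5: row=1, L[1]='Y', prepend. Next row=LF[1]=2
  step 6: row=2, L[2]='x', prepend. Next row=LF[2]=4
  step 7: row=4, L[4]='y', prepend. Next row=LF[4]=6
Reversed output: yxYXxx$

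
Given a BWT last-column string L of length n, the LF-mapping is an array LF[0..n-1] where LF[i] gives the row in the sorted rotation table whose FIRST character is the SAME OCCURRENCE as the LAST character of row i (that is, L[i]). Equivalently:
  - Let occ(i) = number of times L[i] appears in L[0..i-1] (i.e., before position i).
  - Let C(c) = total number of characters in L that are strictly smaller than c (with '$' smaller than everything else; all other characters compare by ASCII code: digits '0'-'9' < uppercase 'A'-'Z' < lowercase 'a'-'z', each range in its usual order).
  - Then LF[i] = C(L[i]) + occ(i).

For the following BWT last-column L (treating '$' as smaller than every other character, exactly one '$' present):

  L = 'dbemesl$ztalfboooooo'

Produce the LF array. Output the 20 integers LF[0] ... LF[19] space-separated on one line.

Char counts: '$':1, 'a':1, 'b':2, 'd':1, 'e':2, 'f':1, 'l':2, 'm':1, 'o':6, 's':1, 't':1, 'z':1
C (first-col start): C('$')=0, C('a')=1, C('b')=2, C('d')=4, C('e')=5, C('f')=7, C('l')=8, C('m')=10, C('o')=11, C('s')=17, C('t')=18, C('z')=19
L[0]='d': occ=0, LF[0]=C('d')+0=4+0=4
L[1]='b': occ=0, LF[1]=C('b')+0=2+0=2
L[2]='e': occ=0, LF[2]=C('e')+0=5+0=5
L[3]='m': occ=0, LF[3]=C('m')+0=10+0=10
L[4]='e': occ=1, LF[4]=C('e')+1=5+1=6
L[5]='s': occ=0, LF[5]=C('s')+0=17+0=17
L[6]='l': occ=0, LF[6]=C('l')+0=8+0=8
L[7]='$': occ=0, LF[7]=C('$')+0=0+0=0
L[8]='z': occ=0, LF[8]=C('z')+0=19+0=19
L[9]='t': occ=0, LF[9]=C('t')+0=18+0=18
L[10]='a': occ=0, LF[10]=C('a')+0=1+0=1
L[11]='l': occ=1, LF[11]=C('l')+1=8+1=9
L[12]='f': occ=0, LF[12]=C('f')+0=7+0=7
L[13]='b': occ=1, LF[13]=C('b')+1=2+1=3
L[14]='o': occ=0, LF[14]=C('o')+0=11+0=11
L[15]='o': occ=1, LF[15]=C('o')+1=11+1=12
L[16]='o': occ=2, LF[16]=C('o')+2=11+2=13
L[17]='o': occ=3, LF[17]=C('o')+3=11+3=14
L[18]='o': occ=4, LF[18]=C('o')+4=11+4=15
L[19]='o': occ=5, LF[19]=C('o')+5=11+5=16

Answer: 4 2 5 10 6 17 8 0 19 18 1 9 7 3 11 12 13 14 15 16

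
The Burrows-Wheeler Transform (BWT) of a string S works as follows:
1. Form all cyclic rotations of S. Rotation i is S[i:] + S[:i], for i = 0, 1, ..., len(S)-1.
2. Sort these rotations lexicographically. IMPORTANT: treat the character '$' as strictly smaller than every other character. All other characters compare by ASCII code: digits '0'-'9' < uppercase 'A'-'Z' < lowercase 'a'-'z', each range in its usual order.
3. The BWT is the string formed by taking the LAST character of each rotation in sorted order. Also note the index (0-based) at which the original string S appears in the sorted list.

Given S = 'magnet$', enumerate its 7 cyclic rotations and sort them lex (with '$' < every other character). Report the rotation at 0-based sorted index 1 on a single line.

Answer: agnet$m

Derivation:
All 7 rotations (rotation i = S[i:]+S[:i]):
  rot[0] = magnet$
  rot[1] = agnet$m
  rot[2] = gnet$ma
  rot[3] = net$mag
  rot[4] = et$magn
  rot[5] = t$magne
  rot[6] = $magnet
Sorted (with $ < everything):
  sorted[0] = $magnet
  sorted[1] = agnet$m
  sorted[2] = et$magn
  sorted[3] = gnet$ma
  sorted[4] = magnet$
  sorted[5] = net$mag
  sorted[6] = t$magne
sorted[1] = agnet$m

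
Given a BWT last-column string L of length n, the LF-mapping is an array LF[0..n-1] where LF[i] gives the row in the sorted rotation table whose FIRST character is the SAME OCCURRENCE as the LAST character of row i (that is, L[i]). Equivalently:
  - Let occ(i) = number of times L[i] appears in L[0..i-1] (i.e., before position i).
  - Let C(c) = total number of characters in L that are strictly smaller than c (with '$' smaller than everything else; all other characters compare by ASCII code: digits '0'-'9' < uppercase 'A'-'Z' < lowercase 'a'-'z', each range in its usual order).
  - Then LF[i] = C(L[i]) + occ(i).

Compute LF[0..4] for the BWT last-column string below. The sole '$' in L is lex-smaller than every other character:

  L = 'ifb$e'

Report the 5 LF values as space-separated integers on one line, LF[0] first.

Char counts: '$':1, 'b':1, 'e':1, 'f':1, 'i':1
C (first-col start): C('$')=0, C('b')=1, C('e')=2, C('f')=3, C('i')=4
L[0]='i': occ=0, LF[0]=C('i')+0=4+0=4
L[1]='f': occ=0, LF[1]=C('f')+0=3+0=3
L[2]='b': occ=0, LF[2]=C('b')+0=1+0=1
L[3]='$': occ=0, LF[3]=C('$')+0=0+0=0
L[4]='e': occ=0, LF[4]=C('e')+0=2+0=2

Answer: 4 3 1 0 2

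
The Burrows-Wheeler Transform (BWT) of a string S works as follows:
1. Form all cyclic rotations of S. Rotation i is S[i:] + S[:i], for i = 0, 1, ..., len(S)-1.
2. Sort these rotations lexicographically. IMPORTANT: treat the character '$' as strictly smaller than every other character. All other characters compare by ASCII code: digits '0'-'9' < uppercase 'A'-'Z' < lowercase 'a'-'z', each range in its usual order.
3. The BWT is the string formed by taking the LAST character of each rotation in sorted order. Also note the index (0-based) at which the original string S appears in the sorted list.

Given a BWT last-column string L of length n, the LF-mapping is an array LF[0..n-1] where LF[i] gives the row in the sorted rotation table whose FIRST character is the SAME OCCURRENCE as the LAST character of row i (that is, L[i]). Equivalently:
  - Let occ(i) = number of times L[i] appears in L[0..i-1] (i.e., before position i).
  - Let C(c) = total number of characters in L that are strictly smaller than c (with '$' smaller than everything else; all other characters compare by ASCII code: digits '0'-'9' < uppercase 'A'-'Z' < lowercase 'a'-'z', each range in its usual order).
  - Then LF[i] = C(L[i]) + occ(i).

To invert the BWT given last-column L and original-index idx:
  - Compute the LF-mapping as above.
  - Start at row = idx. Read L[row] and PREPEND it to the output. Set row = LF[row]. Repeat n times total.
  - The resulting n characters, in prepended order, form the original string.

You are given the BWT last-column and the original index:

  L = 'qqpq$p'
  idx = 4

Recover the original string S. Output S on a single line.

LF mapping: 3 4 1 5 0 2
Walk LF starting at row 4, prepending L[row]:
  step 1: row=4, L[4]='$', prepend. Next row=LF[4]=0
  step 2: row=0, L[0]='q', prepend. Next row=LF[0]=3
  step 3: row=3, L[3]='q', prepend. Next row=LF[3]=5
  step 4: row=5, L[5]='p', prepend. Next row=LF[5]=2
  step 5: row=2, L[2]='p', prepend. Next row=LF[2]=1
  step 6: row=1, L[1]='q', prepend. Next row=LF[1]=4
Reversed output: qppqq$

Answer: qppqq$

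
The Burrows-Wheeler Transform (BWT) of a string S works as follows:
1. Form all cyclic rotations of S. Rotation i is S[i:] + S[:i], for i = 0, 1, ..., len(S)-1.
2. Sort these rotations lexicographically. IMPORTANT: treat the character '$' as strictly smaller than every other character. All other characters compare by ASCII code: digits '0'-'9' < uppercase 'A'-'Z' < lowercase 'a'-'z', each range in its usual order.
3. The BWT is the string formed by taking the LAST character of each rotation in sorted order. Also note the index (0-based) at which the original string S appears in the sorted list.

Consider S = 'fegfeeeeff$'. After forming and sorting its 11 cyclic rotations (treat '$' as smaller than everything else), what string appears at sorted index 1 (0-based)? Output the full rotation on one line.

All 11 rotations (rotation i = S[i:]+S[:i]):
  rot[0] = fegfeeeeff$
  rot[1] = egfeeeeff$f
  rot[2] = gfeeeeff$fe
  rot[3] = feeeeff$feg
  rot[4] = eeeeff$fegf
  rot[5] = eeeff$fegfe
  rot[6] = eeff$fegfee
  rot[7] = eff$fegfeee
  rot[8] = ff$fegfeeee
  rot[9] = f$fegfeeeef
  rot[10] = $fegfeeeeff
Sorted (with $ < everything):
  sorted[0] = $fegfeeeeff
  sorted[1] = eeeeff$fegf
  sorted[2] = eeeff$fegfe
  sorted[3] = eeff$fegfee
  sorted[4] = eff$fegfeee
  sorted[5] = egfeeeeff$f
  sorted[6] = f$fegfeeeef
  sorted[7] = feeeeff$feg
  sorted[8] = fegfeeeeff$
  sorted[9] = ff$fegfeeee
  sorted[10] = gfeeeeff$fe
sorted[1] = eeeeff$fegf

Answer: eeeeff$fegf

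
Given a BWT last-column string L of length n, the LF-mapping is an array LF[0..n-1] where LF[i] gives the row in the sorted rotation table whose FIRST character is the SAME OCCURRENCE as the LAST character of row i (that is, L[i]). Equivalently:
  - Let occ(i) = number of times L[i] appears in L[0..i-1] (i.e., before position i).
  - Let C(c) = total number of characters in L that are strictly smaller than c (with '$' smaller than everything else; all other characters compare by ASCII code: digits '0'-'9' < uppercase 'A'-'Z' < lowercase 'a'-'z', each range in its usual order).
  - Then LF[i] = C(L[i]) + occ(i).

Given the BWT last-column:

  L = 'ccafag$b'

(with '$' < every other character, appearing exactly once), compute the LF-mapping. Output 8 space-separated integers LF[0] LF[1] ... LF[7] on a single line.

Char counts: '$':1, 'a':2, 'b':1, 'c':2, 'f':1, 'g':1
C (first-col start): C('$')=0, C('a')=1, C('b')=3, C('c')=4, C('f')=6, C('g')=7
L[0]='c': occ=0, LF[0]=C('c')+0=4+0=4
L[1]='c': occ=1, LF[1]=C('c')+1=4+1=5
L[2]='a': occ=0, LF[2]=C('a')+0=1+0=1
L[3]='f': occ=0, LF[3]=C('f')+0=6+0=6
L[4]='a': occ=1, LF[4]=C('a')+1=1+1=2
L[5]='g': occ=0, LF[5]=C('g')+0=7+0=7
L[6]='$': occ=0, LF[6]=C('$')+0=0+0=0
L[7]='b': occ=0, LF[7]=C('b')+0=3+0=3

Answer: 4 5 1 6 2 7 0 3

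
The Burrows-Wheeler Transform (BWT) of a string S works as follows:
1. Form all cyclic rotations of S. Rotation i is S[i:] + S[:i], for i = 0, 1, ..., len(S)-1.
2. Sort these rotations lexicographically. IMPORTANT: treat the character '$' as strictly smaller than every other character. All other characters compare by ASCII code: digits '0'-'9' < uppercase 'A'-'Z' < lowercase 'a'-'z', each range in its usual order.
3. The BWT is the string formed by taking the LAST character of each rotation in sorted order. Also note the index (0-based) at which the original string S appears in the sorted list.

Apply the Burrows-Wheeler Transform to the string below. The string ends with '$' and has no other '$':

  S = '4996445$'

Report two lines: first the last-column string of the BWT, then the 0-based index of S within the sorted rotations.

Answer: 564$4994
3

Derivation:
All 8 rotations (rotation i = S[i:]+S[:i]):
  rot[0] = 4996445$
  rot[1] = 996445$4
  rot[2] = 96445$49
  rot[3] = 6445$499
  rot[4] = 445$4996
  rot[5] = 45$49964
  rot[6] = 5$499644
  rot[7] = $4996445
Sorted (with $ < everything):
  sorted[0] = $4996445  (last char: '5')
  sorted[1] = 445$4996  (last char: '6')
  sorted[2] = 45$49964  (last char: '4')
  sorted[3] = 4996445$  (last char: '$')
  sorted[4] = 5$499644  (last char: '4')
  sorted[5] = 6445$499  (last char: '9')
  sorted[6] = 96445$49  (last char: '9')
  sorted[7] = 996445$4  (last char: '4')
Last column: 564$4994
Original string S is at sorted index 3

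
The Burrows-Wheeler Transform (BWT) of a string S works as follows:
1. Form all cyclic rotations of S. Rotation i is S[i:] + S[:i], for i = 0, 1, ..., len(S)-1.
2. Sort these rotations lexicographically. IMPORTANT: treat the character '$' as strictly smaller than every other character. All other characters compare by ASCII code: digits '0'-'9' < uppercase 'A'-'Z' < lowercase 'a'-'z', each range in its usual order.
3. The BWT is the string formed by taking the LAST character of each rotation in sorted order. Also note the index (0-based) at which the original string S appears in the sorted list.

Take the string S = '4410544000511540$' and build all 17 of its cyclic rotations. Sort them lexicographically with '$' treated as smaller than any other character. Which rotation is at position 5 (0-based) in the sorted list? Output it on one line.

Answer: 0544000511540$441

Derivation:
All 17 rotations (rotation i = S[i:]+S[:i]):
  rot[0] = 4410544000511540$
  rot[1] = 410544000511540$4
  rot[2] = 10544000511540$44
  rot[3] = 0544000511540$441
  rot[4] = 544000511540$4410
  rot[5] = 44000511540$44105
  rot[6] = 4000511540$441054
  rot[7] = 000511540$4410544
  rot[8] = 00511540$44105440
  rot[9] = 0511540$441054400
  rot[10] = 511540$4410544000
  rot[11] = 11540$44105440005
  rot[12] = 1540$441054400051
  rot[13] = 540$4410544000511
  rot[14] = 40$44105440005115
  rot[15] = 0$441054400051154
  rot[16] = $4410544000511540
Sorted (with $ < everything):
  sorted[0] = $4410544000511540
  sorted[1] = 0$441054400051154
  sorted[2] = 000511540$4410544
  sorted[3] = 00511540$44105440
  sorted[4] = 0511540$441054400
  sorted[5] = 0544000511540$441
  sorted[6] = 10544000511540$44
  sorted[7] = 11540$44105440005
  sorted[8] = 1540$441054400051
  sorted[9] = 40$44105440005115
  sorted[10] = 4000511540$441054
  sorted[11] = 410544000511540$4
  sorted[12] = 44000511540$44105
  sorted[13] = 4410544000511540$
  sorted[14] = 511540$4410544000
  sorted[15] = 540$4410544000511
  sorted[16] = 544000511540$4410
sorted[5] = 0544000511540$441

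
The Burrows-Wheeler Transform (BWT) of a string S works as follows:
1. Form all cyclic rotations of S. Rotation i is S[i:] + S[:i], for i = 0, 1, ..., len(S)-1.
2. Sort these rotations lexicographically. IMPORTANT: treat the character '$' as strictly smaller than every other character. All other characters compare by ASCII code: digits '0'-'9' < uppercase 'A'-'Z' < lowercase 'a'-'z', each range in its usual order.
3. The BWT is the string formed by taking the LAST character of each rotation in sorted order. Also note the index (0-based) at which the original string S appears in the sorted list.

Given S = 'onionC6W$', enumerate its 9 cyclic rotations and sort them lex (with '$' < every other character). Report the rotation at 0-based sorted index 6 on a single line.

Answer: nionC6W$o

Derivation:
All 9 rotations (rotation i = S[i:]+S[:i]):
  rot[0] = onionC6W$
  rot[1] = nionC6W$o
  rot[2] = ionC6W$on
  rot[3] = onC6W$oni
  rot[4] = nC6W$onio
  rot[5] = C6W$onion
  rot[6] = 6W$onionC
  rot[7] = W$onionC6
  rot[8] = $onionC6W
Sorted (with $ < everything):
  sorted[0] = $onionC6W
  sorted[1] = 6W$onionC
  sorted[2] = C6W$onion
  sorted[3] = W$onionC6
  sorted[4] = ionC6W$on
  sorted[5] = nC6W$onio
  sorted[6] = nionC6W$o
  sorted[7] = onC6W$oni
  sorted[8] = onionC6W$
sorted[6] = nionC6W$o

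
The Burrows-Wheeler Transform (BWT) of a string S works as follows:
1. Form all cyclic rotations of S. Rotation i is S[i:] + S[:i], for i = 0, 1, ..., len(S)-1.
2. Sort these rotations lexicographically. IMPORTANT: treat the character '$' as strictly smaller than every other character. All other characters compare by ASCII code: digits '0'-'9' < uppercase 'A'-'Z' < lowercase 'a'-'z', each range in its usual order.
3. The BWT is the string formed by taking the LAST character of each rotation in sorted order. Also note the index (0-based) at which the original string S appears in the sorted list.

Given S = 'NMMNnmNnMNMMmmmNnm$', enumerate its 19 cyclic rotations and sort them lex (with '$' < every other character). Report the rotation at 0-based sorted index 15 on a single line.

Answer: mmmNnm$NMMNnmNnMNMM

Derivation:
All 19 rotations (rotation i = S[i:]+S[:i]):
  rot[0] = NMMNnmNnMNMMmmmNnm$
  rot[1] = MMNnmNnMNMMmmmNnm$N
  rot[2] = MNnmNnMNMMmmmNnm$NM
  rot[3] = NnmNnMNMMmmmNnm$NMM
  rot[4] = nmNnMNMMmmmNnm$NMMN
  rot[5] = mNnMNMMmmmNnm$NMMNn
  rot[6] = NnMNMMmmmNnm$NMMNnm
  rot[7] = nMNMMmmmNnm$NMMNnmN
  rot[8] = MNMMmmmNnm$NMMNnmNn
  rot[9] = NMMmmmNnm$NMMNnmNnM
  rot[10] = MMmmmNnm$NMMNnmNnMN
  rot[11] = MmmmNnm$NMMNnmNnMNM
  rot[12] = mmmNnm$NMMNnmNnMNMM
  rot[13] = mmNnm$NMMNnmNnMNMMm
  rot[14] = mNnm$NMMNnmNnMNMMmm
  rot[15] = Nnm$NMMNnmNnMNMMmmm
  rot[16] = nm$NMMNnmNnMNMMmmmN
  rot[17] = m$NMMNnmNnMNMMmmmNn
  rot[18] = $NMMNnmNnMNMMmmmNnm
Sorted (with $ < everything):
  sorted[0] = $NMMNnmNnMNMMmmmNnm
  sorted[1] = MMNnmNnMNMMmmmNnm$N
  sorted[2] = MMmmmNnm$NMMNnmNnMN
  sorted[3] = MNMMmmmNnm$NMMNnmNn
  sorted[4] = MNnmNnMNMMmmmNnm$NM
  sorted[5] = MmmmNnm$NMMNnmNnMNM
  sorted[6] = NMMNnmNnMNMMmmmNnm$
  sorted[7] = NMMmmmNnm$NMMNnmNnM
  sorted[8] = NnMNMMmmmNnm$NMMNnm
  sorted[9] = Nnm$NMMNnmNnMNMMmmm
  sorted[10] = NnmNnMNMMmmmNnm$NMM
  sorted[11] = m$NMMNnmNnMNMMmmmNn
  sorted[12] = mNnMNMMmmmNnm$NMMNn
  sorted[13] = mNnm$NMMNnmNnMNMMmm
  sorted[14] = mmNnm$NMMNnmNnMNMMm
  sorted[15] = mmmNnm$NMMNnmNnMNMM
  sorted[16] = nMNMMmmmNnm$NMMNnmN
  sorted[17] = nm$NMMNnmNnMNMMmmmN
  sorted[18] = nmNnMNMMmmmNnm$NMMN
sorted[15] = mmmNnm$NMMNnmNnMNMM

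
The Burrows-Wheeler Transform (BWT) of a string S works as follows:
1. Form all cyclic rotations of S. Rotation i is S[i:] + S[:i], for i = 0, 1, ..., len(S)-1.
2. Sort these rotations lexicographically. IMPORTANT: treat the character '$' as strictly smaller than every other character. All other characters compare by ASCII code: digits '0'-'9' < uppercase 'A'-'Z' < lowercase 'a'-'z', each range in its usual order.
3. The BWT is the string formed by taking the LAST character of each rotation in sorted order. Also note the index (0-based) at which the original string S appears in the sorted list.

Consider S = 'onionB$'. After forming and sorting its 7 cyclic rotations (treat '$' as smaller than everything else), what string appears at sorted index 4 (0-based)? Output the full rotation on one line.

Answer: nionB$o

Derivation:
All 7 rotations (rotation i = S[i:]+S[:i]):
  rot[0] = onionB$
  rot[1] = nionB$o
  rot[2] = ionB$on
  rot[3] = onB$oni
  rot[4] = nB$onio
  rot[5] = B$onion
  rot[6] = $onionB
Sorted (with $ < everything):
  sorted[0] = $onionB
  sorted[1] = B$onion
  sorted[2] = ionB$on
  sorted[3] = nB$onio
  sorted[4] = nionB$o
  sorted[5] = onB$oni
  sorted[6] = onionB$
sorted[4] = nionB$o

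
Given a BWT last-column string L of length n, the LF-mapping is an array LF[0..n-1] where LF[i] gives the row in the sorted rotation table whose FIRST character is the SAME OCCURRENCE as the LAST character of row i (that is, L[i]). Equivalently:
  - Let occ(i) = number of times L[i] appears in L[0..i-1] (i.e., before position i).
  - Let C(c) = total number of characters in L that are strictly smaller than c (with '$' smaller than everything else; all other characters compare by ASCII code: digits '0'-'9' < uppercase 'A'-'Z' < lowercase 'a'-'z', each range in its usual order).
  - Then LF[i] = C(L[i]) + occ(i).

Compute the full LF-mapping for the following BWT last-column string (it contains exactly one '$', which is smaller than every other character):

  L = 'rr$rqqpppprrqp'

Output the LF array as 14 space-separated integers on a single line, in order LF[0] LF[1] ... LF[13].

Answer: 9 10 0 11 6 7 1 2 3 4 12 13 8 5

Derivation:
Char counts: '$':1, 'p':5, 'q':3, 'r':5
C (first-col start): C('$')=0, C('p')=1, C('q')=6, C('r')=9
L[0]='r': occ=0, LF[0]=C('r')+0=9+0=9
L[1]='r': occ=1, LF[1]=C('r')+1=9+1=10
L[2]='$': occ=0, LF[2]=C('$')+0=0+0=0
L[3]='r': occ=2, LF[3]=C('r')+2=9+2=11
L[4]='q': occ=0, LF[4]=C('q')+0=6+0=6
L[5]='q': occ=1, LF[5]=C('q')+1=6+1=7
L[6]='p': occ=0, LF[6]=C('p')+0=1+0=1
L[7]='p': occ=1, LF[7]=C('p')+1=1+1=2
L[8]='p': occ=2, LF[8]=C('p')+2=1+2=3
L[9]='p': occ=3, LF[9]=C('p')+3=1+3=4
L[10]='r': occ=3, LF[10]=C('r')+3=9+3=12
L[11]='r': occ=4, LF[11]=C('r')+4=9+4=13
L[12]='q': occ=2, LF[12]=C('q')+2=6+2=8
L[13]='p': occ=4, LF[13]=C('p')+4=1+4=5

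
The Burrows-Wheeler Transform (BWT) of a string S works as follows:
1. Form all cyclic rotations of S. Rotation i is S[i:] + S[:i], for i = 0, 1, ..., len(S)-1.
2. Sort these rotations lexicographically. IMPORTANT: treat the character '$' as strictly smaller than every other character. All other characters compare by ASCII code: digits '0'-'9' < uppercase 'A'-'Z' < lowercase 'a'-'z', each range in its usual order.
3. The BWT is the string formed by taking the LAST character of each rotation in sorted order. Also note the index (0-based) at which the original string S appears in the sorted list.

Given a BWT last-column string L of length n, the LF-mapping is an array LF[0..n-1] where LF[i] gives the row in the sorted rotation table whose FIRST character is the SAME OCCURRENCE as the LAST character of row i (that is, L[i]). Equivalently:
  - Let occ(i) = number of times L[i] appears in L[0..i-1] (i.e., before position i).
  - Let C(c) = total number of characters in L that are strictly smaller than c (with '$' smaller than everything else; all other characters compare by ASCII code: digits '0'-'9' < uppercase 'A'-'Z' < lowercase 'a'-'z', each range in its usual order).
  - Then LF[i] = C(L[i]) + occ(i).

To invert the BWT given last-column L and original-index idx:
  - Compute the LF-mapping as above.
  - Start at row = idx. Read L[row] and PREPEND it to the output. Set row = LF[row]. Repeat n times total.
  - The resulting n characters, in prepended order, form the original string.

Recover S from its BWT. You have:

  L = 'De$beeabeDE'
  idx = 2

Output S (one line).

Answer: DebEeeabeD$

Derivation:
LF mapping: 1 7 0 5 8 9 4 6 10 2 3
Walk LF starting at row 2, prepending L[row]:
  step 1: row=2, L[2]='$', prepend. Next row=LF[2]=0
  step 2: row=0, L[0]='D', prepend. Next row=LF[0]=1
  step 3: row=1, L[1]='e', prepend. Next row=LF[1]=7
  step 4: row=7, L[7]='b', prepend. Next row=LF[7]=6
  step 5: row=6, L[6]='a', prepend. Next row=LF[6]=4
  step 6: row=4, L[4]='e', prepend. Next row=LF[4]=8
  step 7: row=8, L[8]='e', prepend. Next row=LF[8]=10
  step 8: row=10, L[10]='E', prepend. Next row=LF[10]=3
  step 9: row=3, L[3]='b', prepend. Next row=LF[3]=5
  step 10: row=5, L[5]='e', prepend. Next row=LF[5]=9
  step 11: row=9, L[9]='D', prepend. Next row=LF[9]=2
Reversed output: DebEeeabeD$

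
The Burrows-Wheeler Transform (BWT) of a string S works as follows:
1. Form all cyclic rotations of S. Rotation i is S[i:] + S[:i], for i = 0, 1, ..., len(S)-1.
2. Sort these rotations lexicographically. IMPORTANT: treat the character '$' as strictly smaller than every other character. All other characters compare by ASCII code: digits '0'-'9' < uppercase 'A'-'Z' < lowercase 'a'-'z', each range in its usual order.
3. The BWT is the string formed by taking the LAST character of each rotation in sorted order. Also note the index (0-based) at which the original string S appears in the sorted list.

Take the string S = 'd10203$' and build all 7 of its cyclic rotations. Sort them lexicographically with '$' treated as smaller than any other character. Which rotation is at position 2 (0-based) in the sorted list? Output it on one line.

All 7 rotations (rotation i = S[i:]+S[:i]):
  rot[0] = d10203$
  rot[1] = 10203$d
  rot[2] = 0203$d1
  rot[3] = 203$d10
  rot[4] = 03$d102
  rot[5] = 3$d1020
  rot[6] = $d10203
Sorted (with $ < everything):
  sorted[0] = $d10203
  sorted[1] = 0203$d1
  sorted[2] = 03$d102
  sorted[3] = 10203$d
  sorted[4] = 203$d10
  sorted[5] = 3$d1020
  sorted[6] = d10203$
sorted[2] = 03$d102

Answer: 03$d102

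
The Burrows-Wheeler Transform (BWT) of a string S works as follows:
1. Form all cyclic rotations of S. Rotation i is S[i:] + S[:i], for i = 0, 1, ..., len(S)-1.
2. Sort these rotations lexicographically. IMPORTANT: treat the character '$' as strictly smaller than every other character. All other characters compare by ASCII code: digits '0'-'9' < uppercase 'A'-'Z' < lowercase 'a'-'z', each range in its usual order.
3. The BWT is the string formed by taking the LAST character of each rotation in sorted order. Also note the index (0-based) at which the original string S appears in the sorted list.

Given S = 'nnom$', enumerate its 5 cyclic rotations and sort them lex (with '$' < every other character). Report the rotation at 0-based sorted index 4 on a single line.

All 5 rotations (rotation i = S[i:]+S[:i]):
  rot[0] = nnom$
  rot[1] = nom$n
  rot[2] = om$nn
  rot[3] = m$nno
  rot[4] = $nnom
Sorted (with $ < everything):
  sorted[0] = $nnom
  sorted[1] = m$nno
  sorted[2] = nnom$
  sorted[3] = nom$n
  sorted[4] = om$nn
sorted[4] = om$nn

Answer: om$nn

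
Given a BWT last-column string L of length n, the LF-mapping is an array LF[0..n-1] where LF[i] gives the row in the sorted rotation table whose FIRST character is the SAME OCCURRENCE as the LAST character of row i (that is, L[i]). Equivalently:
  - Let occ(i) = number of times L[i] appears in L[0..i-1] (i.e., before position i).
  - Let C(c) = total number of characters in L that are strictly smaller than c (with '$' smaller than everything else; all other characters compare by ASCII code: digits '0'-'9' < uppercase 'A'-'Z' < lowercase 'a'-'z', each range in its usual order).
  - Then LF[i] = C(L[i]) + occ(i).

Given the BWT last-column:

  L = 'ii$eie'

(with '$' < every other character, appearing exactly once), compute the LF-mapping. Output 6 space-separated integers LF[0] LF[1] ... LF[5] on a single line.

Answer: 3 4 0 1 5 2

Derivation:
Char counts: '$':1, 'e':2, 'i':3
C (first-col start): C('$')=0, C('e')=1, C('i')=3
L[0]='i': occ=0, LF[0]=C('i')+0=3+0=3
L[1]='i': occ=1, LF[1]=C('i')+1=3+1=4
L[2]='$': occ=0, LF[2]=C('$')+0=0+0=0
L[3]='e': occ=0, LF[3]=C('e')+0=1+0=1
L[4]='i': occ=2, LF[4]=C('i')+2=3+2=5
L[5]='e': occ=1, LF[5]=C('e')+1=1+1=2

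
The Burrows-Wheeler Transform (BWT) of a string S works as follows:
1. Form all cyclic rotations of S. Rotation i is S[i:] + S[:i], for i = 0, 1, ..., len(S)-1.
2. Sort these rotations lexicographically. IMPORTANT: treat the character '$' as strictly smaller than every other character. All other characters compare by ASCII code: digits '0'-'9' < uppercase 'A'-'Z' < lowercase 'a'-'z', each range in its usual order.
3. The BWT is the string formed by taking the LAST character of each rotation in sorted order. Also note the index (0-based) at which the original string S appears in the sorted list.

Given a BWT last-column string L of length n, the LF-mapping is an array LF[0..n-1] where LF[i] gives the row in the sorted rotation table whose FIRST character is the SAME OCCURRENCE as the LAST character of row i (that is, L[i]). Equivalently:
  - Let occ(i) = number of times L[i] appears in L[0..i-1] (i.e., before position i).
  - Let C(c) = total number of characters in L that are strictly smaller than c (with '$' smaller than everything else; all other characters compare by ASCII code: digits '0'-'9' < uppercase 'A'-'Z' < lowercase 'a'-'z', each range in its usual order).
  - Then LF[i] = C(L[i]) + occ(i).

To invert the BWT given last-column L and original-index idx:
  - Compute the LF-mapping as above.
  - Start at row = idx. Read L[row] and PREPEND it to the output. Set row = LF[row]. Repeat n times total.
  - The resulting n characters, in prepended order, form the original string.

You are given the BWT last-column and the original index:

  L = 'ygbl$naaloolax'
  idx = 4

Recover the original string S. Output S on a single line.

LF mapping: 13 5 4 6 0 9 1 2 7 10 11 8 3 12
Walk LF starting at row 4, prepending L[row]:
  step 1: row=4, L[4]='$', prepend. Next row=LF[4]=0
  step 2: row=0, L[0]='y', prepend. Next row=LF[0]=13
  step 3: row=13, L[13]='x', prepend. Next row=LF[13]=12
  step 4: row=12, L[12]='a', prepend. Next row=LF[12]=3
  step 5: row=3, L[3]='l', prepend. Next row=LF[3]=6
  step 6: row=6, L[6]='a', prepend. Next row=LF[6]=1
  step 7: row=1, L[1]='g', prepend. Next row=LF[1]=5
  step 8: row=5, L[5]='n', prepend. Next row=LF[5]=9
  step 9: row=9, L[9]='o', prepend. Next row=LF[9]=10
  step 10: row=10, L[10]='o', prepend. Next row=LF[10]=11
  step 11: row=11, L[11]='l', prepend. Next row=LF[11]=8
  step 12: row=8, L[8]='l', prepend. Next row=LF[8]=7
  step 13: row=7, L[7]='a', prepend. Next row=LF[7]=2
  step 14: row=2, L[2]='b', prepend. Next row=LF[2]=4
Reversed output: balloongalaxy$

Answer: balloongalaxy$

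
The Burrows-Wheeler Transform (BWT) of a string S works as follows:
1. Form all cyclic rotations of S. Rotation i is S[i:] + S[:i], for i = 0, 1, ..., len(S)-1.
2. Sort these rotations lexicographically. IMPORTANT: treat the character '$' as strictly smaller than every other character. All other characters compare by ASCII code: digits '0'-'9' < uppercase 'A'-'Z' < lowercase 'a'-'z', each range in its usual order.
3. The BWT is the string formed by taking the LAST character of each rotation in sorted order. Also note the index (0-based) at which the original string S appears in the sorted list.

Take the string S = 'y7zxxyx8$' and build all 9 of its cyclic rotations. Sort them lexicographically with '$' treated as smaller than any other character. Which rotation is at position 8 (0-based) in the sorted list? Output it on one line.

Answer: zxxyx8$y7

Derivation:
All 9 rotations (rotation i = S[i:]+S[:i]):
  rot[0] = y7zxxyx8$
  rot[1] = 7zxxyx8$y
  rot[2] = zxxyx8$y7
  rot[3] = xxyx8$y7z
  rot[4] = xyx8$y7zx
  rot[5] = yx8$y7zxx
  rot[6] = x8$y7zxxy
  rot[7] = 8$y7zxxyx
  rot[8] = $y7zxxyx8
Sorted (with $ < everything):
  sorted[0] = $y7zxxyx8
  sorted[1] = 7zxxyx8$y
  sorted[2] = 8$y7zxxyx
  sorted[3] = x8$y7zxxy
  sorted[4] = xxyx8$y7z
  sorted[5] = xyx8$y7zx
  sorted[6] = y7zxxyx8$
  sorted[7] = yx8$y7zxx
  sorted[8] = zxxyx8$y7
sorted[8] = zxxyx8$y7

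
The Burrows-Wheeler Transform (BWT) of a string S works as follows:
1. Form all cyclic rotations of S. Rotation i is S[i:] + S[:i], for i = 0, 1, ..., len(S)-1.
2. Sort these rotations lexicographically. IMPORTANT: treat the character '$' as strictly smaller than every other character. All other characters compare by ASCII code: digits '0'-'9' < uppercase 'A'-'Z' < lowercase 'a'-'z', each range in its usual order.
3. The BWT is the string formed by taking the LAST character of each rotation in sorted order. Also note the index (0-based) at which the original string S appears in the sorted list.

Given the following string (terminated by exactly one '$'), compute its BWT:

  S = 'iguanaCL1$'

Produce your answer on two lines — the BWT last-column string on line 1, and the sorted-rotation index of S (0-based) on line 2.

Answer: 1LaCnui$ag
7

Derivation:
All 10 rotations (rotation i = S[i:]+S[:i]):
  rot[0] = iguanaCL1$
  rot[1] = guanaCL1$i
  rot[2] = uanaCL1$ig
  rot[3] = anaCL1$igu
  rot[4] = naCL1$igua
  rot[5] = aCL1$iguan
  rot[6] = CL1$iguana
  rot[7] = L1$iguanaC
  rot[8] = 1$iguanaCL
  rot[9] = $iguanaCL1
Sorted (with $ < everything):
  sorted[0] = $iguanaCL1  (last char: '1')
  sorted[1] = 1$iguanaCL  (last char: 'L')
  sorted[2] = CL1$iguana  (last char: 'a')
  sorted[3] = L1$iguanaC  (last char: 'C')
  sorted[4] = aCL1$iguan  (last char: 'n')
  sorted[5] = anaCL1$igu  (last char: 'u')
  sorted[6] = guanaCL1$i  (last char: 'i')
  sorted[7] = iguanaCL1$  (last char: '$')
  sorted[8] = naCL1$igua  (last char: 'a')
  sorted[9] = uanaCL1$ig  (last char: 'g')
Last column: 1LaCnui$ag
Original string S is at sorted index 7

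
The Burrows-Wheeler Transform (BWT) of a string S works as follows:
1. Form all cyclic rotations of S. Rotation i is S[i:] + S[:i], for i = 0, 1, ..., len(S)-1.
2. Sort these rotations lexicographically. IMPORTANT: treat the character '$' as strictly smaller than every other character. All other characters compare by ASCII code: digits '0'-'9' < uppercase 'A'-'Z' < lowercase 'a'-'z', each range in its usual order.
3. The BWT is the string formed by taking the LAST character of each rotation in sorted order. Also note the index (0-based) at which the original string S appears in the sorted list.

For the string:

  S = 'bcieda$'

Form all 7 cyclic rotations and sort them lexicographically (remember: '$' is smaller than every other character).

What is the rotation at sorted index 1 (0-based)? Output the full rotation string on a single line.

Answer: a$bcied

Derivation:
All 7 rotations (rotation i = S[i:]+S[:i]):
  rot[0] = bcieda$
  rot[1] = cieda$b
  rot[2] = ieda$bc
  rot[3] = eda$bci
  rot[4] = da$bcie
  rot[5] = a$bcied
  rot[6] = $bcieda
Sorted (with $ < everything):
  sorted[0] = $bcieda
  sorted[1] = a$bcied
  sorted[2] = bcieda$
  sorted[3] = cieda$b
  sorted[4] = da$bcie
  sorted[5] = eda$bci
  sorted[6] = ieda$bc
sorted[1] = a$bcied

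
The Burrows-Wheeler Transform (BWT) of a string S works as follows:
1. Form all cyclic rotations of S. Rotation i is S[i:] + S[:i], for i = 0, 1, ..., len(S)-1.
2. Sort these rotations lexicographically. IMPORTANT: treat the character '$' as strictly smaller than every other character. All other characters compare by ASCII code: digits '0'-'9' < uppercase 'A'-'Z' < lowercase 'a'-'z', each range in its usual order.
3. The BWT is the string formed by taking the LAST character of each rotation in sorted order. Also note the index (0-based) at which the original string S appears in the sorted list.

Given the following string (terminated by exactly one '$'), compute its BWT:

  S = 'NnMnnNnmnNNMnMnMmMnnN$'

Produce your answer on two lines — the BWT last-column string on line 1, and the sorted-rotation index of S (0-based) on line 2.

All 22 rotations (rotation i = S[i:]+S[:i]):
  rot[0] = NnMnnNnmnNNMnMnMmMnnN$
  rot[1] = nMnnNnmnNNMnMnMmMnnN$N
  rot[2] = MnnNnmnNNMnMnMmMnnN$Nn
  rot[3] = nnNnmnNNMnMnMmMnnN$NnM
  rot[4] = nNnmnNNMnMnMmMnnN$NnMn
  rot[5] = NnmnNNMnMnMmMnnN$NnMnn
  rot[6] = nmnNNMnMnMmMnnN$NnMnnN
  rot[7] = mnNNMnMnMmMnnN$NnMnnNn
  rot[8] = nNNMnMnMmMnnN$NnMnnNnm
  rot[9] = NNMnMnMmMnnN$NnMnnNnmn
  rot[10] = NMnMnMmMnnN$NnMnnNnmnN
  rot[11] = MnMnMmMnnN$NnMnnNnmnNN
  rot[12] = nMnMmMnnN$NnMnnNnmnNNM
  rot[13] = MnMmMnnN$NnMnnNnmnNNMn
  rot[14] = nMmMnnN$NnMnnNnmnNNMnM
  rot[15] = MmMnnN$NnMnnNnmnNNMnMn
  rot[16] = mMnnN$NnMnnNnmnNNMnMnM
  rot[17] = MnnN$NnMnnNnmnNNMnMnMm
  rot[18] = nnN$NnMnnNnmnNNMnMnMmM
  rot[19] = nN$NnMnnNnmnNNMnMnMmMn
  rot[20] = N$NnMnnNnmnNNMnMnMmMnn
  rot[21] = $NnMnnNnmnNNMnMnMmMnnN
Sorted (with $ < everything):
  sorted[0] = $NnMnnNnmnNNMnMnMmMnnN  (last char: 'N')
  sorted[1] = MmMnnN$NnMnnNnmnNNMnMn  (last char: 'n')
  sorted[2] = MnMmMnnN$NnMnnNnmnNNMn  (last char: 'n')
  sorted[3] = MnMnMmMnnN$NnMnnNnmnNN  (last char: 'N')
  sorted[4] = MnnN$NnMnnNnmnNNMnMnMm  (last char: 'm')
  sorted[5] = MnnNnmnNNMnMnMmMnnN$Nn  (last char: 'n')
  sorted[6] = N$NnMnnNnmnNNMnMnMmMnn  (last char: 'n')
  sorted[7] = NMnMnMmMnnN$NnMnnNnmnN  (last char: 'N')
  sorted[8] = NNMnMnMmMnnN$NnMnnNnmn  (last char: 'n')
  sorted[9] = NnMnnNnmnNNMnMnMmMnnN$  (last char: '$')
  sorted[10] = NnmnNNMnMnMmMnnN$NnMnn  (last char: 'n')
  sorted[11] = mMnnN$NnMnnNnmnNNMnMnM  (last char: 'M')
  sorted[12] = mnNNMnMnMmMnnN$NnMnnNn  (last char: 'n')
  sorted[13] = nMmMnnN$NnMnnNnmnNNMnM  (last char: 'M')
  sorted[14] = nMnMmMnnN$NnMnnNnmnNNM  (last char: 'M')
  sorted[15] = nMnnNnmnNNMnMnMmMnnN$N  (last char: 'N')
  sorted[16] = nN$NnMnnNnmnNNMnMnMmMn  (last char: 'n')
  sorted[17] = nNNMnMnMmMnnN$NnMnnNnm  (last char: 'm')
  sorted[18] = nNnmnNNMnMnMmMnnN$NnMn  (last char: 'n')
  sorted[19] = nmnNNMnMnMmMnnN$NnMnnN  (last char: 'N')
  sorted[20] = nnN$NnMnnNnmnNNMnMnMmM  (last char: 'M')
  sorted[21] = nnNnmnNNMnMnMmMnnN$NnM  (last char: 'M')
Last column: NnnNmnnNn$nMnMMNnmnNMM
Original string S is at sorted index 9

Answer: NnnNmnnNn$nMnMMNnmnNMM
9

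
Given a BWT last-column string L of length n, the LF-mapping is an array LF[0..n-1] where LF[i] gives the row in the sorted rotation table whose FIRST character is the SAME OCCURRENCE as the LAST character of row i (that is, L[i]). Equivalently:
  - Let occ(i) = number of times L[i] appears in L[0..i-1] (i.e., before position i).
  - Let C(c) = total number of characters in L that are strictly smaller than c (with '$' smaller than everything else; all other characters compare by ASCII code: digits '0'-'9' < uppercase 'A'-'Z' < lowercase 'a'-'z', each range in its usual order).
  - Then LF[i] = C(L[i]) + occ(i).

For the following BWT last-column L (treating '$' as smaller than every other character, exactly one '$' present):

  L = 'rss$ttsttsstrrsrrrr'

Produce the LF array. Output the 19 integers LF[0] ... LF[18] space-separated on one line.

Answer: 1 8 9 0 14 15 10 16 17 11 12 18 2 3 13 4 5 6 7

Derivation:
Char counts: '$':1, 'r':7, 's':6, 't':5
C (first-col start): C('$')=0, C('r')=1, C('s')=8, C('t')=14
L[0]='r': occ=0, LF[0]=C('r')+0=1+0=1
L[1]='s': occ=0, LF[1]=C('s')+0=8+0=8
L[2]='s': occ=1, LF[2]=C('s')+1=8+1=9
L[3]='$': occ=0, LF[3]=C('$')+0=0+0=0
L[4]='t': occ=0, LF[4]=C('t')+0=14+0=14
L[5]='t': occ=1, LF[5]=C('t')+1=14+1=15
L[6]='s': occ=2, LF[6]=C('s')+2=8+2=10
L[7]='t': occ=2, LF[7]=C('t')+2=14+2=16
L[8]='t': occ=3, LF[8]=C('t')+3=14+3=17
L[9]='s': occ=3, LF[9]=C('s')+3=8+3=11
L[10]='s': occ=4, LF[10]=C('s')+4=8+4=12
L[11]='t': occ=4, LF[11]=C('t')+4=14+4=18
L[12]='r': occ=1, LF[12]=C('r')+1=1+1=2
L[13]='r': occ=2, LF[13]=C('r')+2=1+2=3
L[14]='s': occ=5, LF[14]=C('s')+5=8+5=13
L[15]='r': occ=3, LF[15]=C('r')+3=1+3=4
L[16]='r': occ=4, LF[16]=C('r')+4=1+4=5
L[17]='r': occ=5, LF[17]=C('r')+5=1+5=6
L[18]='r': occ=6, LF[18]=C('r')+6=1+6=7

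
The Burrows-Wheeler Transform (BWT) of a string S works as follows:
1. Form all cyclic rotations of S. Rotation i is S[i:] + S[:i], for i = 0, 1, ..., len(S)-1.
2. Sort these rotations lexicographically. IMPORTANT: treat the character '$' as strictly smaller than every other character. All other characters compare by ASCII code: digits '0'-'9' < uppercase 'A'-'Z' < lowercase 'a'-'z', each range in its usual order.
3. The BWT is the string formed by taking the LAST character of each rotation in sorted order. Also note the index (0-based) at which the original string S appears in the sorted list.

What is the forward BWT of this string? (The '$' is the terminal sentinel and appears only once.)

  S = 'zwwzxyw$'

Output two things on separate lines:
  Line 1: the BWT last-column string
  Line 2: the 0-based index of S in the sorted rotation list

All 8 rotations (rotation i = S[i:]+S[:i]):
  rot[0] = zwwzxyw$
  rot[1] = wwzxyw$z
  rot[2] = wzxyw$zw
  rot[3] = zxyw$zww
  rot[4] = xyw$zwwz
  rot[5] = yw$zwwzx
  rot[6] = w$zwwzxy
  rot[7] = $zwwzxyw
Sorted (with $ < everything):
  sorted[0] = $zwwzxyw  (last char: 'w')
  sorted[1] = w$zwwzxy  (last char: 'y')
  sorted[2] = wwzxyw$z  (last char: 'z')
  sorted[3] = wzxyw$zw  (last char: 'w')
  sorted[4] = xyw$zwwz  (last char: 'z')
  sorted[5] = yw$zwwzx  (last char: 'x')
  sorted[6] = zwwzxyw$  (last char: '$')
  sorted[7] = zxyw$zww  (last char: 'w')
Last column: wyzwzx$w
Original string S is at sorted index 6

Answer: wyzwzx$w
6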